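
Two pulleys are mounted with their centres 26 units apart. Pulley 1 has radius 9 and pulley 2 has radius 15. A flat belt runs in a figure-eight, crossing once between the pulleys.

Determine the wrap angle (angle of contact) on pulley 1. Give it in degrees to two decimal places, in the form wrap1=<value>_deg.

wrap1=314.76_deg

crossed belt: β = asin((r1+r2)/C) = asin(24/26) = 67.3801°
wrap1 = wrap2 = π + 2β = 314.7603°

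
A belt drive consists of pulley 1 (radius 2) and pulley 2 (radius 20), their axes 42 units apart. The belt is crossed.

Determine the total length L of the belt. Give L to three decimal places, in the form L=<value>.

L=164.927

crossed belt: β = asin((r1+r2)/C) = asin(22/42) = 31.5881°
wrap1 = wrap2 = π + 2β = 243.1763°
tangent length = C·cosβ = 35.7771
L = (r1+r2)·wrap + 2·C·cosβ = 22·4.2442 + 2·35.7771 = 164.9272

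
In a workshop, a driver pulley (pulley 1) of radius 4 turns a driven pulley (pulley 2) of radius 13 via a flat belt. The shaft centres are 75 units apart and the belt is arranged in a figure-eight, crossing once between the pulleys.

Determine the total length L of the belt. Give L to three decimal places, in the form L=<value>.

L=207.277

crossed belt: β = asin((r1+r2)/C) = asin(17/75) = 13.1009°
wrap1 = wrap2 = π + 2β = 206.2018°
tangent length = C·cosβ = 73.0479
L = (r1+r2)·wrap + 2·C·cosβ = 17·3.5989 + 2·73.0479 = 207.2772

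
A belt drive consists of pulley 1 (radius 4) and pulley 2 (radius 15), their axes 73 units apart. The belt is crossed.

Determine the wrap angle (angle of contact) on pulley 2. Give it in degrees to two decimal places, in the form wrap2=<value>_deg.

wrap2=210.17_deg

crossed belt: β = asin((r1+r2)/C) = asin(19/73) = 15.0863°
wrap1 = wrap2 = π + 2β = 210.1726°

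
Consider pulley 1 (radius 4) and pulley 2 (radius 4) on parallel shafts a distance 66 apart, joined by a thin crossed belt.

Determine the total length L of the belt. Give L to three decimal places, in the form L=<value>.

L=158.104

crossed belt: β = asin((r1+r2)/C) = asin(8/66) = 6.9621°
wrap1 = wrap2 = π + 2β = 193.9241°
tangent length = C·cosβ = 65.5134
L = (r1+r2)·wrap + 2·C·cosβ = 8·3.3846 + 2·65.5134 = 158.1036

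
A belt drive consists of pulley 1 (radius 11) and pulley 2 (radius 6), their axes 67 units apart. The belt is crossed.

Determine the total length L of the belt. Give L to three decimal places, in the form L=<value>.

crossed belt: β = asin((r1+r2)/C) = asin(17/67) = 14.6984°
wrap1 = wrap2 = π + 2β = 209.3968°
tangent length = C·cosβ = 64.8074
L = (r1+r2)·wrap + 2·C·cosβ = 17·3.6547 + 2·64.8074 = 191.7441

L=191.744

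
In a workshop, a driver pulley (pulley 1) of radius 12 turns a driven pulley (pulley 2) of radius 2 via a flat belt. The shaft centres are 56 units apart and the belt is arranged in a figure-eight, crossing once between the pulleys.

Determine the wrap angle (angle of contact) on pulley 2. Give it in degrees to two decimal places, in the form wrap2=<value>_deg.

wrap2=208.96_deg

crossed belt: β = asin((r1+r2)/C) = asin(14/56) = 14.4775°
wrap1 = wrap2 = π + 2β = 208.9550°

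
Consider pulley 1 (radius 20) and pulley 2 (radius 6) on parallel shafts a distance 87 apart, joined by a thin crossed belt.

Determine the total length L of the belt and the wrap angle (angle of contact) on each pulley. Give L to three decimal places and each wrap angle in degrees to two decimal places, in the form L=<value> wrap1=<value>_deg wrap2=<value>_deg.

crossed belt: β = asin((r1+r2)/C) = asin(26/87) = 17.3886°
wrap1 = wrap2 = π + 2β = 214.7772°
tangent length = C·cosβ = 83.0241
L = (r1+r2)·wrap + 2·C·cosβ = 26·3.7486 + 2·83.0241 = 263.5110

L=263.511 wrap1=214.78_deg wrap2=214.78_deg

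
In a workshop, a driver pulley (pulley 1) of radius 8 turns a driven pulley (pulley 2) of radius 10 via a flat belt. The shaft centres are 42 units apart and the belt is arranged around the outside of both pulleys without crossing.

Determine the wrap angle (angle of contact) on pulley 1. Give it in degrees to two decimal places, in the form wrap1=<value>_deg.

open belt: β = asin((r2−r1)/C) = asin(2/42) = 2.7294°
wrap1 = π − 2β = 174.5412°
wrap2 = π + 2β = 185.4588°

wrap1=174.54_deg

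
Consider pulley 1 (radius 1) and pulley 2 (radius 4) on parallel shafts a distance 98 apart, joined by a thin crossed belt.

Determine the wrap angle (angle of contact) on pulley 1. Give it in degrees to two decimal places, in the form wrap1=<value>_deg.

crossed belt: β = asin((r1+r2)/C) = asin(5/98) = 2.9245°
wrap1 = wrap2 = π + 2β = 185.8490°

wrap1=185.85_deg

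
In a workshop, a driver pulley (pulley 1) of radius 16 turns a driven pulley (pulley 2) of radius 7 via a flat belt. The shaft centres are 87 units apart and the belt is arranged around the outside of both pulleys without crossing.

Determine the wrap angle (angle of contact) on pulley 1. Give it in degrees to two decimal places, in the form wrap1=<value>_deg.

open belt: β = asin((r2−r1)/C) = asin(-9/87) = -5.9378°
wrap1 = π − 2β = 191.8755°
wrap2 = π + 2β = 168.1245°

wrap1=191.88_deg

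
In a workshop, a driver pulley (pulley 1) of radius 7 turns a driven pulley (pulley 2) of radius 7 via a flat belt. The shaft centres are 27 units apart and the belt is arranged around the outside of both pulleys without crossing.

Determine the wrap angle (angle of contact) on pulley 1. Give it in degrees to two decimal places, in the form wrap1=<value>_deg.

wrap1=180.00_deg

open belt: β = asin((r2−r1)/C) = asin(0/27) = 0.0000°
wrap1 = π − 2β = 180.0000°
wrap2 = π + 2β = 180.0000°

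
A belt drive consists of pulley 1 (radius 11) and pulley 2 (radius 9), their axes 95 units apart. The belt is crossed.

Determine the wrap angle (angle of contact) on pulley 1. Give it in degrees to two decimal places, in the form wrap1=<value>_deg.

crossed belt: β = asin((r1+r2)/C) = asin(20/95) = 12.1532°
wrap1 = wrap2 = π + 2β = 204.3064°

wrap1=204.31_deg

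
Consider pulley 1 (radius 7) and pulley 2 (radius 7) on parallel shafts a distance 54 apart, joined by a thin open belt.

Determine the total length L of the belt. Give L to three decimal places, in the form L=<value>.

open belt: β = asin((r2−r1)/C) = asin(0/54) = 0.0000°
wrap1 = π − 2β = 180.0000°
wrap2 = π + 2β = 180.0000°
tangent length = C·cosβ = 54.0000
L = r1·wrap1 + r2·wrap2 + 2·C·cosβ = 7·3.1416 + 7·3.1416 + 2·54.0000 = 151.9823

L=151.982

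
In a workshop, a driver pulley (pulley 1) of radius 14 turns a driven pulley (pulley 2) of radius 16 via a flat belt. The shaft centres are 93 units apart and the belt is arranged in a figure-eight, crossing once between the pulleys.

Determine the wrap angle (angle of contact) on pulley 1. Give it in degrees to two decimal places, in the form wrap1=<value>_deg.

wrap1=217.64_deg

crossed belt: β = asin((r1+r2)/C) = asin(30/93) = 18.8191°
wrap1 = wrap2 = π + 2β = 217.6381°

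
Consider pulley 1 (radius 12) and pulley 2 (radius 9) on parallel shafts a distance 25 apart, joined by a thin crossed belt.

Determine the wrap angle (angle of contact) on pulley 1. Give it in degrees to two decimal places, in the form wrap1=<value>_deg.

wrap1=294.28_deg

crossed belt: β = asin((r1+r2)/C) = asin(21/25) = 57.1401°
wrap1 = wrap2 = π + 2β = 294.2802°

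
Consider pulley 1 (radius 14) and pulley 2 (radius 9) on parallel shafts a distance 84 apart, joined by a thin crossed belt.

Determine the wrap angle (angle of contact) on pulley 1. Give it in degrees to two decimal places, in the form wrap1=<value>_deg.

crossed belt: β = asin((r1+r2)/C) = asin(23/84) = 15.8911°
wrap1 = wrap2 = π + 2β = 211.7822°

wrap1=211.78_deg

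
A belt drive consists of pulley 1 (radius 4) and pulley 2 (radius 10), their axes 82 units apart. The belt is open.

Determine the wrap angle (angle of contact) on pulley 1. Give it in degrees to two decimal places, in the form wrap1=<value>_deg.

wrap1=171.61_deg

open belt: β = asin((r2−r1)/C) = asin(6/82) = 4.1961°
wrap1 = π − 2β = 171.6078°
wrap2 = π + 2β = 188.3922°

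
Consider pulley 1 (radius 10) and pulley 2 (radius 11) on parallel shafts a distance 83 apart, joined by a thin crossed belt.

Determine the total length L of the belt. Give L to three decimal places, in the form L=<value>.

L=237.316

crossed belt: β = asin((r1+r2)/C) = asin(21/83) = 14.6558°
wrap1 = wrap2 = π + 2β = 209.3116°
tangent length = C·cosβ = 80.2994
L = (r1+r2)·wrap + 2·C·cosβ = 21·3.6532 + 2·80.2994 = 237.3156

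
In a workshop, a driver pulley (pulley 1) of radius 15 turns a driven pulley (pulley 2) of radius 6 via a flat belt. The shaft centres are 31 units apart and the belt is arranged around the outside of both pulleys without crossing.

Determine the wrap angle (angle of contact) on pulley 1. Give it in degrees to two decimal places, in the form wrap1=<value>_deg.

wrap1=213.75_deg

open belt: β = asin((r2−r1)/C) = asin(-9/31) = -16.8773°
wrap1 = π − 2β = 213.7545°
wrap2 = π + 2β = 146.2455°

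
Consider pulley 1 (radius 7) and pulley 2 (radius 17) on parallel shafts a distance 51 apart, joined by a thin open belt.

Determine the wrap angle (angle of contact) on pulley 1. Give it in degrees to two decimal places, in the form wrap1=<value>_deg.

wrap1=157.38_deg

open belt: β = asin((r2−r1)/C) = asin(10/51) = 11.3077°
wrap1 = π − 2β = 157.3845°
wrap2 = π + 2β = 202.6155°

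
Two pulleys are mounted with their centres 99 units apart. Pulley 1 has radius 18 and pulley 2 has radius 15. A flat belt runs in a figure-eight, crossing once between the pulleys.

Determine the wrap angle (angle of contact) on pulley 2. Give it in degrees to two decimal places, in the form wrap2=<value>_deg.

crossed belt: β = asin((r1+r2)/C) = asin(33/99) = 19.4712°
wrap1 = wrap2 = π + 2β = 218.9424°

wrap2=218.94_deg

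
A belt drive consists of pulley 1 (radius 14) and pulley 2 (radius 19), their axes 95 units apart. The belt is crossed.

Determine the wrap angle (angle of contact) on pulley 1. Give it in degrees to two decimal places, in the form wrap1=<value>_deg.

wrap1=220.65_deg

crossed belt: β = asin((r1+r2)/C) = asin(33/95) = 20.3264°
wrap1 = wrap2 = π + 2β = 220.6529°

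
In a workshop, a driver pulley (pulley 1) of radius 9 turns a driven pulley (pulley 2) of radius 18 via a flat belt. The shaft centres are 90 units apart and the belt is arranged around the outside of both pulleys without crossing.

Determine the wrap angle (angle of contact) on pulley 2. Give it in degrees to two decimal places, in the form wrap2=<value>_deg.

wrap2=191.48_deg

open belt: β = asin((r2−r1)/C) = asin(9/90) = 5.7392°
wrap1 = π − 2β = 168.5217°
wrap2 = π + 2β = 191.4783°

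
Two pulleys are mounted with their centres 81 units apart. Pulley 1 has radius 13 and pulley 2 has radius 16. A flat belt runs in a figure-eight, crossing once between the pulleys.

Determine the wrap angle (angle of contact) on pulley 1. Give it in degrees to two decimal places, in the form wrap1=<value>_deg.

crossed belt: β = asin((r1+r2)/C) = asin(29/81) = 20.9789°
wrap1 = wrap2 = π + 2β = 221.9579°

wrap1=221.96_deg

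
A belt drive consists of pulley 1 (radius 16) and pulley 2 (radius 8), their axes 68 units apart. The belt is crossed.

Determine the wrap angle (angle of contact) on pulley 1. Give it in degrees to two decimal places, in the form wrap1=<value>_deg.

crossed belt: β = asin((r1+r2)/C) = asin(24/68) = 20.6673°
wrap1 = wrap2 = π + 2β = 221.3346°

wrap1=221.33_deg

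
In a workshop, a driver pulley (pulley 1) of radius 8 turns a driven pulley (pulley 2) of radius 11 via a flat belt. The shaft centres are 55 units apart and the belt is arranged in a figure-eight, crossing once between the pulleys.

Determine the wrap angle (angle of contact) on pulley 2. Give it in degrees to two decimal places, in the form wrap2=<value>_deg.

wrap2=220.42_deg

crossed belt: β = asin((r1+r2)/C) = asin(19/55) = 20.2095°
wrap1 = wrap2 = π + 2β = 220.4191°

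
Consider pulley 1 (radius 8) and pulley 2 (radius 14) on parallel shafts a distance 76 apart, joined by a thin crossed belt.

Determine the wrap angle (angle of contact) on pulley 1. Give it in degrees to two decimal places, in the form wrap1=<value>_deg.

crossed belt: β = asin((r1+r2)/C) = asin(22/76) = 16.8264°
wrap1 = wrap2 = π + 2β = 213.6529°

wrap1=213.65_deg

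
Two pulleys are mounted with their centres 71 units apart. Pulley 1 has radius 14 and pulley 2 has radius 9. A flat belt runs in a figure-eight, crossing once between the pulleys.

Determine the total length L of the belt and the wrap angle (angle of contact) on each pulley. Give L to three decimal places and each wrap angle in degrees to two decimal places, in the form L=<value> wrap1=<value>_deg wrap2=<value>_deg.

L=221.775 wrap1=217.80_deg wrap2=217.80_deg

crossed belt: β = asin((r1+r2)/C) = asin(23/71) = 18.9016°
wrap1 = wrap2 = π + 2β = 217.8032°
tangent length = C·cosβ = 67.1714
L = (r1+r2)·wrap + 2·C·cosβ = 23·3.8014 + 2·67.1714 = 221.7746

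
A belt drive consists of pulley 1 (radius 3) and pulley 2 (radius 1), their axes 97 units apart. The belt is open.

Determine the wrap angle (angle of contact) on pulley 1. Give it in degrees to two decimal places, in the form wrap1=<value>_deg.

open belt: β = asin((r2−r1)/C) = asin(-2/97) = -1.1814°
wrap1 = π − 2β = 182.3629°
wrap2 = π + 2β = 177.6371°

wrap1=182.36_deg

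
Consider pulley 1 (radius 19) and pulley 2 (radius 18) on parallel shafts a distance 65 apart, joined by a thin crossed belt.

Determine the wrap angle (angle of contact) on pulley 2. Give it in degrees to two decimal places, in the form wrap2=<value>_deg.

crossed belt: β = asin((r1+r2)/C) = asin(37/65) = 34.6966°
wrap1 = wrap2 = π + 2β = 249.3932°

wrap2=249.39_deg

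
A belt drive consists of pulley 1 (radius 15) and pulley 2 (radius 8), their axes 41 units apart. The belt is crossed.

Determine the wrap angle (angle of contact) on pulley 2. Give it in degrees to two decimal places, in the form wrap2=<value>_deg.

wrap2=248.25_deg

crossed belt: β = asin((r1+r2)/C) = asin(23/41) = 34.1233°
wrap1 = wrap2 = π + 2β = 248.2466°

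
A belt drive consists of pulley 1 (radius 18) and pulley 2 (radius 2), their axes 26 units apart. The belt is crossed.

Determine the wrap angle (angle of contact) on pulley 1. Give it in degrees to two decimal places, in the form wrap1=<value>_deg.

wrap1=280.57_deg

crossed belt: β = asin((r1+r2)/C) = asin(20/26) = 50.2849°
wrap1 = wrap2 = π + 2β = 280.5697°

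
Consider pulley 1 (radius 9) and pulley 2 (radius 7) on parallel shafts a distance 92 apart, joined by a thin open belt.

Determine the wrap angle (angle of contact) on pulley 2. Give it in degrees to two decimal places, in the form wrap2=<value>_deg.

wrap2=177.51_deg

open belt: β = asin((r2−r1)/C) = asin(-2/92) = -1.2457°
wrap1 = π − 2β = 182.4913°
wrap2 = π + 2β = 177.5087°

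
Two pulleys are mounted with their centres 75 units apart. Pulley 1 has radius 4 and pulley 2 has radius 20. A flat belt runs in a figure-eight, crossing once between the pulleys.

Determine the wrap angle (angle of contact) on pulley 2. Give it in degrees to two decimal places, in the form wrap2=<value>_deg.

wrap2=217.33_deg

crossed belt: β = asin((r1+r2)/C) = asin(24/75) = 18.6629°
wrap1 = wrap2 = π + 2β = 217.3258°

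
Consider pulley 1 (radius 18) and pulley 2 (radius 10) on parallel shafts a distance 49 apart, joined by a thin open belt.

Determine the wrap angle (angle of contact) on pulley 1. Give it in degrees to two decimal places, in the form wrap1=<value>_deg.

open belt: β = asin((r2−r1)/C) = asin(-8/49) = -9.3965°
wrap1 = π − 2β = 198.7930°
wrap2 = π + 2β = 161.2070°

wrap1=198.79_deg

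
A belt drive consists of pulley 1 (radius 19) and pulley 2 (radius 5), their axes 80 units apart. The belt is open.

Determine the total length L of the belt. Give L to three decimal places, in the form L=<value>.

L=237.855

open belt: β = asin((r2−r1)/C) = asin(-14/80) = -10.0787°
wrap1 = π − 2β = 200.1573°
wrap2 = π + 2β = 159.8427°
tangent length = C·cosβ = 78.7655
L = r1·wrap1 + r2·wrap2 + 2·C·cosβ = 19·3.4934 + 5·2.7898 + 2·78.7655 = 237.8545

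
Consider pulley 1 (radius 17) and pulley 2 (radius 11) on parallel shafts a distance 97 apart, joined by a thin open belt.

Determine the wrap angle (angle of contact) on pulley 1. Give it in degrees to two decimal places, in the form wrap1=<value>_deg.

open belt: β = asin((r2−r1)/C) = asin(-6/97) = -3.5463°
wrap1 = π − 2β = 187.0927°
wrap2 = π + 2β = 172.9073°

wrap1=187.09_deg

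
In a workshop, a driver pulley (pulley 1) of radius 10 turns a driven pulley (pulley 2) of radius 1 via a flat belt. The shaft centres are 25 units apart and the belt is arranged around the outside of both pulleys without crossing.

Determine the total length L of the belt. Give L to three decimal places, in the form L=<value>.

open belt: β = asin((r2−r1)/C) = asin(-9/25) = -21.1002°
wrap1 = π − 2β = 222.2004°
wrap2 = π + 2β = 137.7996°
tangent length = C·cosβ = 23.3238
L = r1·wrap1 + r2·wrap2 + 2·C·cosβ = 10·3.8781 + 1·2.4051 + 2·23.3238 = 87.8340

L=87.834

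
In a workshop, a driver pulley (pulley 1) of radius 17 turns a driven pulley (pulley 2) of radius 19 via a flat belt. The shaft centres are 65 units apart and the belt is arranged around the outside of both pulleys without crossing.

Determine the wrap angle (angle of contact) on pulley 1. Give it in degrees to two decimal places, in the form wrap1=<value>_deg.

open belt: β = asin((r2−r1)/C) = asin(2/65) = 1.7632°
wrap1 = π − 2β = 176.4735°
wrap2 = π + 2β = 183.5265°

wrap1=176.47_deg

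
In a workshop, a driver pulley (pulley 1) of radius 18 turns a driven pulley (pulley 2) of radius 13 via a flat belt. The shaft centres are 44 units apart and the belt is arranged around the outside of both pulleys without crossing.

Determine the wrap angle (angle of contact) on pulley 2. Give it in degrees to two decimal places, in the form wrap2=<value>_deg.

wrap2=166.95_deg

open belt: β = asin((r2−r1)/C) = asin(-5/44) = -6.5250°
wrap1 = π − 2β = 193.0500°
wrap2 = π + 2β = 166.9500°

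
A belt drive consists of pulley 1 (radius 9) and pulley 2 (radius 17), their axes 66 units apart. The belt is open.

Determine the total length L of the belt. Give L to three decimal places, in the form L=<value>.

open belt: β = asin((r2−r1)/C) = asin(8/66) = 6.9621°
wrap1 = π − 2β = 166.0759°
wrap2 = π + 2β = 193.9241°
tangent length = C·cosβ = 65.5134
L = r1·wrap1 + r2·wrap2 + 2·C·cosβ = 9·2.8986 + 17·3.3846 + 2·65.5134 = 214.6523

L=214.652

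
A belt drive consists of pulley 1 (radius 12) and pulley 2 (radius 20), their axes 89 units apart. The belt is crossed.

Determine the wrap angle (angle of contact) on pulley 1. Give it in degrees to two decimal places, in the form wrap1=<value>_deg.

crossed belt: β = asin((r1+r2)/C) = asin(32/89) = 21.0726°
wrap1 = wrap2 = π + 2β = 222.1452°

wrap1=222.15_deg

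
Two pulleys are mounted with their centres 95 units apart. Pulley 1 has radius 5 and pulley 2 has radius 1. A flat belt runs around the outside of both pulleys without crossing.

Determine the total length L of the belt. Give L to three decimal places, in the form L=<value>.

L=209.018

open belt: β = asin((r2−r1)/C) = asin(-4/95) = -2.4132°
wrap1 = π − 2β = 184.8263°
wrap2 = π + 2β = 175.1737°
tangent length = C·cosβ = 94.9158
L = r1·wrap1 + r2·wrap2 + 2·C·cosβ = 5·3.2258 + 1·3.0574 + 2·94.9158 = 209.0180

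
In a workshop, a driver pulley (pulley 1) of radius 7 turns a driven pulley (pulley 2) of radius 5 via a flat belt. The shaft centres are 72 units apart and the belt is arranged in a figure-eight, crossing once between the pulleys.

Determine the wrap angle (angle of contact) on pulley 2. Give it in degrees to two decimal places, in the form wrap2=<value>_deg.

crossed belt: β = asin((r1+r2)/C) = asin(12/72) = 9.5941°
wrap1 = wrap2 = π + 2β = 199.1881°

wrap2=199.19_deg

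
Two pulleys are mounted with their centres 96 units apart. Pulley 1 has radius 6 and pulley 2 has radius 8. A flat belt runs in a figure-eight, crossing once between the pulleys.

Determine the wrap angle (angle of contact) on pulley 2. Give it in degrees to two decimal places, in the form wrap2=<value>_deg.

crossed belt: β = asin((r1+r2)/C) = asin(14/96) = 8.3855°
wrap1 = wrap2 = π + 2β = 196.7711°

wrap2=196.77_deg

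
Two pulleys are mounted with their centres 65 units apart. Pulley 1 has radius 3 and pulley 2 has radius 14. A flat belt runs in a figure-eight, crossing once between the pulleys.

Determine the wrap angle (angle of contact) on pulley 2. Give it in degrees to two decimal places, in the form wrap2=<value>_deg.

wrap2=210.32_deg

crossed belt: β = asin((r1+r2)/C) = asin(17/65) = 15.1614°
wrap1 = wrap2 = π + 2β = 210.3227°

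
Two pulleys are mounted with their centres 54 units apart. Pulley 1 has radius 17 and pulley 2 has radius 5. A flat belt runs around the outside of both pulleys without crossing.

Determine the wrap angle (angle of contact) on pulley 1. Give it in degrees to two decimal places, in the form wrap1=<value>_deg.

wrap1=205.68_deg

open belt: β = asin((r2−r1)/C) = asin(-12/54) = -12.8396°
wrap1 = π − 2β = 205.6792°
wrap2 = π + 2β = 154.3208°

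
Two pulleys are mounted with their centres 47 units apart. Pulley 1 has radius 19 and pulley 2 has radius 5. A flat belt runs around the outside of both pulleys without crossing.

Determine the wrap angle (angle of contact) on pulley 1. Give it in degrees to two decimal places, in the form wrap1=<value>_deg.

wrap1=214.66_deg

open belt: β = asin((r2−r1)/C) = asin(-14/47) = -17.3299°
wrap1 = π − 2β = 214.6597°
wrap2 = π + 2β = 145.3403°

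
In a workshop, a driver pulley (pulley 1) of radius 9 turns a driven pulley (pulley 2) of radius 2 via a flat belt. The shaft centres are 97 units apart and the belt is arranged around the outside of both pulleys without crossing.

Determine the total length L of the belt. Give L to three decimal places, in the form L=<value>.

open belt: β = asin((r2−r1)/C) = asin(-7/97) = -4.1383°
wrap1 = π − 2β = 188.2767°
wrap2 = π + 2β = 171.7233°
tangent length = C·cosβ = 96.7471
L = r1·wrap1 + r2·wrap2 + 2·C·cosβ = 9·3.2860 + 2·2.9971 + 2·96.7471 = 229.0629

L=229.063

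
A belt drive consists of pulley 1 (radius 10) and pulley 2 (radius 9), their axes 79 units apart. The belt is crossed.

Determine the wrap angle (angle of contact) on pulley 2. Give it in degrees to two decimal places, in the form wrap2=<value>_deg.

wrap2=207.83_deg

crossed belt: β = asin((r1+r2)/C) = asin(19/79) = 13.9164°
wrap1 = wrap2 = π + 2β = 207.8329°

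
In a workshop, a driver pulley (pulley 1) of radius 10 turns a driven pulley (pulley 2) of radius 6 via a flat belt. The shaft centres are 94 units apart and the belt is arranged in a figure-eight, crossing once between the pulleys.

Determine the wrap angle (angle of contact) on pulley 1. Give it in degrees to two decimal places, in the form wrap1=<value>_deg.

crossed belt: β = asin((r1+r2)/C) = asin(16/94) = 9.8002°
wrap1 = wrap2 = π + 2β = 199.6004°

wrap1=199.60_deg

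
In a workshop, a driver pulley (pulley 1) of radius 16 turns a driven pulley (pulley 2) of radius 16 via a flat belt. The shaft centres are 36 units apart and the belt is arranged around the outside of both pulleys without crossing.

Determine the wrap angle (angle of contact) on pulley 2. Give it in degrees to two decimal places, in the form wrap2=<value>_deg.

open belt: β = asin((r2−r1)/C) = asin(0/36) = 0.0000°
wrap1 = π − 2β = 180.0000°
wrap2 = π + 2β = 180.0000°

wrap2=180.00_deg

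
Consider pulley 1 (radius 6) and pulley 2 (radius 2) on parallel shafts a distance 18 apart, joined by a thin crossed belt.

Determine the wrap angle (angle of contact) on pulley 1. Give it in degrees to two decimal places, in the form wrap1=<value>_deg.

crossed belt: β = asin((r1+r2)/C) = asin(8/18) = 26.3878°
wrap1 = wrap2 = π + 2β = 232.7756°

wrap1=232.78_deg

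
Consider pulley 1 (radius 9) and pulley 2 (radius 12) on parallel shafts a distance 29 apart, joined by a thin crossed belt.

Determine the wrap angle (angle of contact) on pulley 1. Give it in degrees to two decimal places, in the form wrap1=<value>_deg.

wrap1=272.79_deg

crossed belt: β = asin((r1+r2)/C) = asin(21/29) = 46.3972°
wrap1 = wrap2 = π + 2β = 272.7944°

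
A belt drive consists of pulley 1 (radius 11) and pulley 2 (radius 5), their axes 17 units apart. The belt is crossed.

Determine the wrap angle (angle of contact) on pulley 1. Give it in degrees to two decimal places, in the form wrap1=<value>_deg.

wrap1=320.50_deg

crossed belt: β = asin((r1+r2)/C) = asin(16/17) = 70.2501°
wrap1 = wrap2 = π + 2β = 320.5002°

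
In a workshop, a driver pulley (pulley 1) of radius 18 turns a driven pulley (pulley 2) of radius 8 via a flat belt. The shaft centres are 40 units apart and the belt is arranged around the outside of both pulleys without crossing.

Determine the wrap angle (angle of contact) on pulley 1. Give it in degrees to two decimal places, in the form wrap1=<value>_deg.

open belt: β = asin((r2−r1)/C) = asin(-10/40) = -14.4775°
wrap1 = π − 2β = 208.9550°
wrap2 = π + 2β = 151.0450°

wrap1=208.96_deg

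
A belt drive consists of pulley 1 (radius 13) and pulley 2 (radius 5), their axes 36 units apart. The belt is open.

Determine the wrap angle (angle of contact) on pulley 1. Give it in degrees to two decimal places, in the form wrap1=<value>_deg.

open belt: β = asin((r2−r1)/C) = asin(-8/36) = -12.8396°
wrap1 = π − 2β = 205.6792°
wrap2 = π + 2β = 154.3208°

wrap1=205.68_deg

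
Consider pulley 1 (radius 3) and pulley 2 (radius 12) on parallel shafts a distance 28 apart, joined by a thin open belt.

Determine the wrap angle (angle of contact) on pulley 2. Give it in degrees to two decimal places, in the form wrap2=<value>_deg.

wrap2=217.50_deg

open belt: β = asin((r2−r1)/C) = asin(9/28) = 18.7493°
wrap1 = π − 2β = 142.5013°
wrap2 = π + 2β = 217.4987°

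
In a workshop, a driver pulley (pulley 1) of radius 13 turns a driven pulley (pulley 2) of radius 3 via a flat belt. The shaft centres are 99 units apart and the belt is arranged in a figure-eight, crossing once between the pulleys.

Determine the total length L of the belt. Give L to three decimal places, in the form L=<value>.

crossed belt: β = asin((r1+r2)/C) = asin(16/99) = 9.3007°
wrap1 = wrap2 = π + 2β = 198.6014°
tangent length = C·cosβ = 97.6985
L = (r1+r2)·wrap + 2·C·cosβ = 16·3.4662 + 2·97.6985 = 250.8570

L=250.857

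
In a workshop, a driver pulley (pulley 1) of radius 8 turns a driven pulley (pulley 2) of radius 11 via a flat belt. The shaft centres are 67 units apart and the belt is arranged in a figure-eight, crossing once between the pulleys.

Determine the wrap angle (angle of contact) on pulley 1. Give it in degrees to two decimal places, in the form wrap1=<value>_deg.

wrap1=212.95_deg

crossed belt: β = asin((r1+r2)/C) = asin(19/67) = 16.4741°
wrap1 = wrap2 = π + 2β = 212.9482°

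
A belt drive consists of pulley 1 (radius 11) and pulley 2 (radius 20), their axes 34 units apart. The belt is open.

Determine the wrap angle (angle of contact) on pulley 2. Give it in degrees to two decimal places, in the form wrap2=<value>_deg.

open belt: β = asin((r2−r1)/C) = asin(9/34) = 15.3495°
wrap1 = π − 2β = 149.3010°
wrap2 = π + 2β = 210.6990°

wrap2=210.70_deg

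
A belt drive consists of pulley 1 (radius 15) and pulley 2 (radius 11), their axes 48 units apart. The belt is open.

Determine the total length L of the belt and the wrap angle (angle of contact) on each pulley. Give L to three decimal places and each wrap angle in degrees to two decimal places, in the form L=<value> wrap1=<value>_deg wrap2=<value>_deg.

open belt: β = asin((r2−r1)/C) = asin(-4/48) = -4.7802°
wrap1 = π − 2β = 189.5604°
wrap2 = π + 2β = 170.4396°
tangent length = C·cosβ = 47.8330
L = r1·wrap1 + r2·wrap2 + 2·C·cosβ = 15·3.3085 + 11·2.9747 + 2·47.8330 = 178.0149

L=178.015 wrap1=189.56_deg wrap2=170.44_deg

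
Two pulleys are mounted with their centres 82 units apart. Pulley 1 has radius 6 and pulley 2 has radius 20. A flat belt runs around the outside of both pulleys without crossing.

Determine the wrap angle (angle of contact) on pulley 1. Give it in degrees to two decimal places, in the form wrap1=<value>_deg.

open belt: β = asin((r2−r1)/C) = asin(14/82) = 9.8304°
wrap1 = π − 2β = 160.3393°
wrap2 = π + 2β = 199.6607°

wrap1=160.34_deg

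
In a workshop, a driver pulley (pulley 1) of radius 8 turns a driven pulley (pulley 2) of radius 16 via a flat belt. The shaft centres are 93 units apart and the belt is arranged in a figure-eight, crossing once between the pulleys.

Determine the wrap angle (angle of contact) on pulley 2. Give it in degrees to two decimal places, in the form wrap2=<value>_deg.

wrap2=209.91_deg

crossed belt: β = asin((r1+r2)/C) = asin(24/93) = 14.9552°
wrap1 = wrap2 = π + 2β = 209.9105°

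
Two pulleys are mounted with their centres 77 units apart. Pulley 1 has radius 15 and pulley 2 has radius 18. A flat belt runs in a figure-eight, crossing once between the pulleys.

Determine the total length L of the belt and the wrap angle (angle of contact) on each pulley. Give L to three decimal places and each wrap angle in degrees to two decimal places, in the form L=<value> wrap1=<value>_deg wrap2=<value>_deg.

crossed belt: β = asin((r1+r2)/C) = asin(33/77) = 25.3769°
wrap1 = wrap2 = π + 2β = 230.7539°
tangent length = C·cosβ = 69.5701
L = (r1+r2)·wrap + 2·C·cosβ = 33·4.0274 + 2·69.5701 = 272.0449

L=272.045 wrap1=230.75_deg wrap2=230.75_deg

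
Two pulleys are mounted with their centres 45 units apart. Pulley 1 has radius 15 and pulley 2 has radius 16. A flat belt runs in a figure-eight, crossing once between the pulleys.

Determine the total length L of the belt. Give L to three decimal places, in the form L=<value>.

crossed belt: β = asin((r1+r2)/C) = asin(31/45) = 43.5422°
wrap1 = wrap2 = π + 2β = 267.0844°
tangent length = C·cosβ = 32.6190
L = (r1+r2)·wrap + 2·C·cosβ = 31·4.6615 + 2·32.6190 = 209.7446

L=209.745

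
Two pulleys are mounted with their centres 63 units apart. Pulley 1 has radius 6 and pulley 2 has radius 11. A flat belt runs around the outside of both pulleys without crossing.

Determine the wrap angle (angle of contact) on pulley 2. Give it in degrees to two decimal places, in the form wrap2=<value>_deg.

open belt: β = asin((r2−r1)/C) = asin(5/63) = 4.5521°
wrap1 = π − 2β = 170.8959°
wrap2 = π + 2β = 189.1041°

wrap2=189.10_deg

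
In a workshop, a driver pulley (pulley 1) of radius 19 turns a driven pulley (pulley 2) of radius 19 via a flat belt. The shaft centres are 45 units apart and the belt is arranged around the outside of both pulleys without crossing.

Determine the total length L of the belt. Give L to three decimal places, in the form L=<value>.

L=209.381

open belt: β = asin((r2−r1)/C) = asin(0/45) = 0.0000°
wrap1 = π − 2β = 180.0000°
wrap2 = π + 2β = 180.0000°
tangent length = C·cosβ = 45.0000
L = r1·wrap1 + r2·wrap2 + 2·C·cosβ = 19·3.1416 + 19·3.1416 + 2·45.0000 = 209.3805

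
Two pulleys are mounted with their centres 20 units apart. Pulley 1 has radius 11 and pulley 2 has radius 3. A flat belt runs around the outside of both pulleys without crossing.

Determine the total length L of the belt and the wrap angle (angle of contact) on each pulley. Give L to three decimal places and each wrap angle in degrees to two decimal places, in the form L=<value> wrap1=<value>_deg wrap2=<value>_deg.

open belt: β = asin((r2−r1)/C) = asin(-8/20) = -23.5782°
wrap1 = π − 2β = 227.1564°
wrap2 = π + 2β = 132.8436°
tangent length = C·cosβ = 18.3303
L = r1·wrap1 + r2·wrap2 + 2·C·cosβ = 11·3.9646 + 3·2.3186 + 2·18.3303 = 87.2272

L=87.227 wrap1=227.16_deg wrap2=132.84_deg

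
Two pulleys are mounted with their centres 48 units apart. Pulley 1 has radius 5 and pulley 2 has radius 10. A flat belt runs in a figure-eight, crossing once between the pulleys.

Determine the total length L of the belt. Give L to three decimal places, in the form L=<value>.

L=147.851

crossed belt: β = asin((r1+r2)/C) = asin(15/48) = 18.2100°
wrap1 = wrap2 = π + 2β = 216.4199°
tangent length = C·cosβ = 45.5961
L = (r1+r2)·wrap + 2·C·cosβ = 15·3.7772 + 2·45.5961 = 147.8507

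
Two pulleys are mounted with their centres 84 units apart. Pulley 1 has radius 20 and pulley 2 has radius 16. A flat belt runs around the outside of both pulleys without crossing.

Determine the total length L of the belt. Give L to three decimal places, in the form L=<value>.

open belt: β = asin((r2−r1)/C) = asin(-4/84) = -2.7294°
wrap1 = π − 2β = 185.4588°
wrap2 = π + 2β = 174.5412°
tangent length = C·cosβ = 83.9047
L = r1·wrap1 + r2·wrap2 + 2·C·cosβ = 20·3.2369 + 16·3.0463 + 2·83.9047 = 281.2878

L=281.288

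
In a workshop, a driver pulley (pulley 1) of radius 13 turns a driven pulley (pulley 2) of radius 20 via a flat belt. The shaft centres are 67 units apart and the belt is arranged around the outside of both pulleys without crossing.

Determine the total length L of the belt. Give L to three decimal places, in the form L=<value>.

open belt: β = asin((r2−r1)/C) = asin(7/67) = 5.9971°
wrap1 = π − 2β = 168.0059°
wrap2 = π + 2β = 191.9941°
tangent length = C·cosβ = 66.6333
L = r1·wrap1 + r2·wrap2 + 2·C·cosβ = 13·2.9323 + 20·3.3509 + 2·66.6333 = 238.4046

L=238.405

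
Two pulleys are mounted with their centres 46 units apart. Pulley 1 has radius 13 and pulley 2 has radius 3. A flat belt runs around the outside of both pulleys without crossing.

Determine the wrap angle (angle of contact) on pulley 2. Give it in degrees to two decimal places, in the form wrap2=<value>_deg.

wrap2=154.89_deg

open belt: β = asin((r2−r1)/C) = asin(-10/46) = -12.5559°
wrap1 = π − 2β = 205.1117°
wrap2 = π + 2β = 154.8883°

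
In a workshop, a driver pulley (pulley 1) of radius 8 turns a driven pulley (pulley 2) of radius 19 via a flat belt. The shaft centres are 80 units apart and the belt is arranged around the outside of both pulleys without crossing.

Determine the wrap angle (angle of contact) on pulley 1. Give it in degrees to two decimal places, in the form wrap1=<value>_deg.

wrap1=164.19_deg

open belt: β = asin((r2−r1)/C) = asin(11/80) = 7.9032°
wrap1 = π − 2β = 164.1936°
wrap2 = π + 2β = 195.8064°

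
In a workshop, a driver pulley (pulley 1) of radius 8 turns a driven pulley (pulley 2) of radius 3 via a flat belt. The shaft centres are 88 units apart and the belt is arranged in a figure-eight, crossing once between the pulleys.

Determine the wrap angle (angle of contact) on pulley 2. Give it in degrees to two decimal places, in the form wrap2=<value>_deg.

wrap2=194.36_deg

crossed belt: β = asin((r1+r2)/C) = asin(11/88) = 7.1808°
wrap1 = wrap2 = π + 2β = 194.3615°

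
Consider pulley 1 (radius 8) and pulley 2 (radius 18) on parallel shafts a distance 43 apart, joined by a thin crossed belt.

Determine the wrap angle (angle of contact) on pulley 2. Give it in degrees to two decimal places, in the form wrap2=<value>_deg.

crossed belt: β = asin((r1+r2)/C) = asin(26/43) = 37.2037°
wrap1 = wrap2 = π + 2β = 254.4075°

wrap2=254.41_deg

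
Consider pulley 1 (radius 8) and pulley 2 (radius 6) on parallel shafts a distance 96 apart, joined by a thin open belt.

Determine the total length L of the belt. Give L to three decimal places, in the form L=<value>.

L=236.024

open belt: β = asin((r2−r1)/C) = asin(-2/96) = -1.1937°
wrap1 = π − 2β = 182.3875°
wrap2 = π + 2β = 177.6125°
tangent length = C·cosβ = 95.9792
L = r1·wrap1 + r2·wrap2 + 2·C·cosβ = 8·3.1833 + 6·3.0999 + 2·95.9792 = 236.0240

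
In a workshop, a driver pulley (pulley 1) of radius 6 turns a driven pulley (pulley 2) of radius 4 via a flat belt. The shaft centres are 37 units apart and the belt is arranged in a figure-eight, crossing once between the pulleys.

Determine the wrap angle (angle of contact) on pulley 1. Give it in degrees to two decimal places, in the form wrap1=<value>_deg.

wrap1=211.36_deg

crossed belt: β = asin((r1+r2)/C) = asin(10/37) = 15.6804°
wrap1 = wrap2 = π + 2β = 211.3607°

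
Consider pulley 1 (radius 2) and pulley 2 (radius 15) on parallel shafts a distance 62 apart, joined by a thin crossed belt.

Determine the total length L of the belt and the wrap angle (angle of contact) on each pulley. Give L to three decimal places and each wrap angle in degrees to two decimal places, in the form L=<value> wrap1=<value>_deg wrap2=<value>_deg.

crossed belt: β = asin((r1+r2)/C) = asin(17/62) = 15.9140°
wrap1 = wrap2 = π + 2β = 211.8279°
tangent length = C·cosβ = 59.6238
L = (r1+r2)·wrap + 2·C·cosβ = 17·3.6971 + 2·59.6238 = 182.0983

L=182.098 wrap1=211.83_deg wrap2=211.83_deg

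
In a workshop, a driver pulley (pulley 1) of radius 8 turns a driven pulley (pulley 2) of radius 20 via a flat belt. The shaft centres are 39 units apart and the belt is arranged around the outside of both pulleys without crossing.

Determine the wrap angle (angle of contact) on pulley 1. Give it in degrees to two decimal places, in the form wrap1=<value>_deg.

open belt: β = asin((r2−r1)/C) = asin(12/39) = 17.9202°
wrap1 = π − 2β = 144.1596°
wrap2 = π + 2β = 215.8404°

wrap1=144.16_deg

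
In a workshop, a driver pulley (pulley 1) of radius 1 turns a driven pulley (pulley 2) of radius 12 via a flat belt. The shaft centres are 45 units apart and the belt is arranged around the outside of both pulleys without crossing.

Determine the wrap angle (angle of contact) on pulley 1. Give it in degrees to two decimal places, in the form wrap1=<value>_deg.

wrap1=151.70_deg

open belt: β = asin((r2−r1)/C) = asin(11/45) = 14.1490°
wrap1 = π − 2β = 151.7020°
wrap2 = π + 2β = 208.2980°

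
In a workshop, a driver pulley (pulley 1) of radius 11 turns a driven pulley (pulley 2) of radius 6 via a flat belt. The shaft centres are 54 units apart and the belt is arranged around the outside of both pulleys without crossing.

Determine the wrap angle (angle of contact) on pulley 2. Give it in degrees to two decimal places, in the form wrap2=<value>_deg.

wrap2=169.37_deg

open belt: β = asin((r2−r1)/C) = asin(-5/54) = -5.3128°
wrap1 = π − 2β = 190.6255°
wrap2 = π + 2β = 169.3745°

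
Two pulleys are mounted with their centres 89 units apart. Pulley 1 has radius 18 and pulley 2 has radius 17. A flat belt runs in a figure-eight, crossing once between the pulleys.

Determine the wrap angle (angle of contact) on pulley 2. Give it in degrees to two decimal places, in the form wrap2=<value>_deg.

crossed belt: β = asin((r1+r2)/C) = asin(35/89) = 23.1574°
wrap1 = wrap2 = π + 2β = 226.3148°

wrap2=226.31_deg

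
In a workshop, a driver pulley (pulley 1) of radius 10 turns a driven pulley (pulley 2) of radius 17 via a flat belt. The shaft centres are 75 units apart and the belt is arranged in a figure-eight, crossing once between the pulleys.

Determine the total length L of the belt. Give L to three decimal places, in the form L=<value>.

L=244.652

crossed belt: β = asin((r1+r2)/C) = asin(27/75) = 21.1002°
wrap1 = wrap2 = π + 2β = 222.2004°
tangent length = C·cosβ = 69.9714
L = (r1+r2)·wrap + 2·C·cosβ = 27·3.8781 + 2·69.9714 = 244.6523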